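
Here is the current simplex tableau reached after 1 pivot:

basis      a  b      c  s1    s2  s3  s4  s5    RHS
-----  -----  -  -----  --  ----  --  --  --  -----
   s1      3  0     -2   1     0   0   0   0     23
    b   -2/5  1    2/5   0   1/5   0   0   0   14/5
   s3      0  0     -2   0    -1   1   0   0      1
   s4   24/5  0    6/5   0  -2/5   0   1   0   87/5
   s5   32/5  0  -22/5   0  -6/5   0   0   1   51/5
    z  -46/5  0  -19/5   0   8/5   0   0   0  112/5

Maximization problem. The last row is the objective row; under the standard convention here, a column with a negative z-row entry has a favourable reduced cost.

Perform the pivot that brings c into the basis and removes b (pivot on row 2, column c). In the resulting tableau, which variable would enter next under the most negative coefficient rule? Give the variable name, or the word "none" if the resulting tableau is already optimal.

Pivot element 2/5. New z-row = old z-row − (-19/5)·(row 2/(2/5)).
Updated z-row coefficients: a: -13, b: 19/2, c: 0, s1: 0, s2: 7/2, s3: 0, s4: 0, s5: 0.
The most negative is -13 in column a, so a would enter next.

a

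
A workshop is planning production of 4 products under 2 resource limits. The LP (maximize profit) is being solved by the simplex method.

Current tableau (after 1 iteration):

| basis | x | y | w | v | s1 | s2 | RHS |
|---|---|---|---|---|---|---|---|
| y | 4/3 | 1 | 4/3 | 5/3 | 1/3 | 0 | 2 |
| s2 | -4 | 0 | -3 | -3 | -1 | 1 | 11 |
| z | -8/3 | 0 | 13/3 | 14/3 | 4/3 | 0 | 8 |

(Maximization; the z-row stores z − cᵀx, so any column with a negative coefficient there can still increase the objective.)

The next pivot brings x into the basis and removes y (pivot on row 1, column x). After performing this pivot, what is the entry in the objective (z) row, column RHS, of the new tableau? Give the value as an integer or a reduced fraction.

Pivot element is row 1, column x: 4/3.
Normalize row 1: new (row 1, RHS) = 2/(4/3) = 3/2.
z-row ← z-row − (-8/3)·(new row 1): 8 − (-8/3)·(3/2) = 12.

12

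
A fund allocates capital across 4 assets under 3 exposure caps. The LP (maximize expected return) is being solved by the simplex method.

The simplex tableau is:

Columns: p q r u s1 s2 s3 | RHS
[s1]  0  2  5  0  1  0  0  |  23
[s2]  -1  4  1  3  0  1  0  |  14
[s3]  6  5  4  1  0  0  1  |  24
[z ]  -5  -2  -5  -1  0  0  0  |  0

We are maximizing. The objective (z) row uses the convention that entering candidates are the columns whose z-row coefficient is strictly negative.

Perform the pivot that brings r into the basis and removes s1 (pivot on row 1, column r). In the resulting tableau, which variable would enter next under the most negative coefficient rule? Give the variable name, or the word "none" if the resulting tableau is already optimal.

Pivot element 5. New z-row = old z-row − (-5)·(row 1/5).
Updated z-row coefficients: p: -5, q: 0, r: 0, u: -1, s1: 1, s2: 0, s3: 0.
The most negative is -5 in column p, so p would enter next.

p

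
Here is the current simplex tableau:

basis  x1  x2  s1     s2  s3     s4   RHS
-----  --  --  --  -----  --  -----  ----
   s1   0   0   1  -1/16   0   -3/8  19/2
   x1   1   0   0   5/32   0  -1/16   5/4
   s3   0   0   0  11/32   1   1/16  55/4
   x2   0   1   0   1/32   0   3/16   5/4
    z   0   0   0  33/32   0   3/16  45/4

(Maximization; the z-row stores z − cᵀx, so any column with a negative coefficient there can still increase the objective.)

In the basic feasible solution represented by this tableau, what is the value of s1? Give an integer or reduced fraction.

19/2

s1 is basic (row 1); its value is the RHS of that row: 19/2.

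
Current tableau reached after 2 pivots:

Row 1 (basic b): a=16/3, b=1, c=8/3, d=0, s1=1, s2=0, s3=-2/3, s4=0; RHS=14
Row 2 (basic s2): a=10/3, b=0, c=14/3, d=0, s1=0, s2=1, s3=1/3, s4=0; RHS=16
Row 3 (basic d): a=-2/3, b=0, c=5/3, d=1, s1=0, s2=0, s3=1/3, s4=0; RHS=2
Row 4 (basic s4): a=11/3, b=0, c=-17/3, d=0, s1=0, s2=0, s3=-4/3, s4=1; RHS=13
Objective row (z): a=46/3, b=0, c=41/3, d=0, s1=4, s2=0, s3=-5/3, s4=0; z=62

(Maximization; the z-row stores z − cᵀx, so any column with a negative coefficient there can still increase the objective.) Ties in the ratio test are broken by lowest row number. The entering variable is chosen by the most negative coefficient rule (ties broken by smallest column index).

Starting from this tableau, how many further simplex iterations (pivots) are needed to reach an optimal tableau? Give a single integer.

pivot: s3 in, d out → z = 72
No improving column remains; optimal.

1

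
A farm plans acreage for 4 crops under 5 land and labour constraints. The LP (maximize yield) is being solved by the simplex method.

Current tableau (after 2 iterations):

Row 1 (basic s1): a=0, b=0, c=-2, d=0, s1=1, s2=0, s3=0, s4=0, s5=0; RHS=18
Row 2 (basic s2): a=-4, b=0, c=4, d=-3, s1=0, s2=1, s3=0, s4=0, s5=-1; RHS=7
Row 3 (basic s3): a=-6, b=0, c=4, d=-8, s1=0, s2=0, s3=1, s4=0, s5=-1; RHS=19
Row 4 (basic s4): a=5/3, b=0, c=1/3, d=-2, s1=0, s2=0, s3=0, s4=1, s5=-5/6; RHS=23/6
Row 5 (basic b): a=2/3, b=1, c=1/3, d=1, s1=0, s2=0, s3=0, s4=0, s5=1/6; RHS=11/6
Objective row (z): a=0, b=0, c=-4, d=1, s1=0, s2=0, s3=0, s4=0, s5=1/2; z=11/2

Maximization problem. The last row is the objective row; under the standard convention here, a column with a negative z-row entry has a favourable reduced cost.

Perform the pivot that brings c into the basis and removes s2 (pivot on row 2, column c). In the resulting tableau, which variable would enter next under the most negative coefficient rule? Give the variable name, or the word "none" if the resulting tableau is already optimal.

Pivot element 4. New z-row = old z-row − (-4)·(row 2/4).
Updated z-row coefficients: a: -4, b: 0, c: 0, d: -2, s1: 0, s2: 1, s3: 0, s4: 0, s5: -1/2.
The most negative is -4 in column a, so a would enter next.

a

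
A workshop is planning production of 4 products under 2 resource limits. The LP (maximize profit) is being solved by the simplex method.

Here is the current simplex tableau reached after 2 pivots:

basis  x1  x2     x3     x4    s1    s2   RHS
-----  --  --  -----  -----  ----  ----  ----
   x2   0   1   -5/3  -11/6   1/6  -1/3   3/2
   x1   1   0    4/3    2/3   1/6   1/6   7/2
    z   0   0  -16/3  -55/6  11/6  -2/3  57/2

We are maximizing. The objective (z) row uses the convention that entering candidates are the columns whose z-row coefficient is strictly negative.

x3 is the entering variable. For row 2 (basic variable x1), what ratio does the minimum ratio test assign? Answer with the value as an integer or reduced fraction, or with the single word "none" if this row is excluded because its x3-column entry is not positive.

Ratio = RHS / (x3 entry) = (7/2) / (4/3) = 21/8.

21/8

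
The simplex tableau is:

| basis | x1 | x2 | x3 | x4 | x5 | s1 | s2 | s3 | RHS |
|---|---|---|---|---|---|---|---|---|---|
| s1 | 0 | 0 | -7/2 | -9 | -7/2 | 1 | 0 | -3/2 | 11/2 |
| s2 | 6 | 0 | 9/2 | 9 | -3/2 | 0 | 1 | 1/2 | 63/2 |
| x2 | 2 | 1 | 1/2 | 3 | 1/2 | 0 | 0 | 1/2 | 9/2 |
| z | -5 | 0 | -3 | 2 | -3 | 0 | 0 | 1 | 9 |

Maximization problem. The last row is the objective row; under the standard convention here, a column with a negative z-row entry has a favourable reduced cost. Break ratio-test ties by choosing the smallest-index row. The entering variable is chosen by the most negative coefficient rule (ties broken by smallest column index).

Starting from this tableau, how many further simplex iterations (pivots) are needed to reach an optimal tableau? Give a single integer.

3

pivot: x1 in, x2 out → z = 81/4
pivot: x3 in, s2 out → z = 123/4
pivot: x5 in, x1 out → z = 36
No improving column remains; optimal.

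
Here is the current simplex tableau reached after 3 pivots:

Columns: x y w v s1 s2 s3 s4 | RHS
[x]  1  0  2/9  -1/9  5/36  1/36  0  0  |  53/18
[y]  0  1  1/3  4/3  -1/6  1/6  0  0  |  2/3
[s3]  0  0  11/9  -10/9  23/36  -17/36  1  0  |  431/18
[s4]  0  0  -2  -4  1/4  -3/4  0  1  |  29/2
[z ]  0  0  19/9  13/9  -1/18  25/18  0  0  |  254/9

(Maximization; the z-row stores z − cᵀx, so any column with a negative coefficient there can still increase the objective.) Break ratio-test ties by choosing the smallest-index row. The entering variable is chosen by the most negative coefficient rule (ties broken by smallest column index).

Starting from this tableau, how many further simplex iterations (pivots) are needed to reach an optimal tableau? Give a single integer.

pivot: s1 in, x out → z = 147/5
No improving column remains; optimal.

1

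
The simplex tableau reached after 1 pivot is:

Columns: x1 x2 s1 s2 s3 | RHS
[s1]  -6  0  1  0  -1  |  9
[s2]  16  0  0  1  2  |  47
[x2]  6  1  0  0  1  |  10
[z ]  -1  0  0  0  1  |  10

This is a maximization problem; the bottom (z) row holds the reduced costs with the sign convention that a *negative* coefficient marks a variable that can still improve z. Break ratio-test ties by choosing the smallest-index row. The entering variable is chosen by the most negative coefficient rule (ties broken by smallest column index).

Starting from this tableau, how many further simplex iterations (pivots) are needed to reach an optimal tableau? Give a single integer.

1

pivot: x1 in, x2 out → z = 35/3
No improving column remains; optimal.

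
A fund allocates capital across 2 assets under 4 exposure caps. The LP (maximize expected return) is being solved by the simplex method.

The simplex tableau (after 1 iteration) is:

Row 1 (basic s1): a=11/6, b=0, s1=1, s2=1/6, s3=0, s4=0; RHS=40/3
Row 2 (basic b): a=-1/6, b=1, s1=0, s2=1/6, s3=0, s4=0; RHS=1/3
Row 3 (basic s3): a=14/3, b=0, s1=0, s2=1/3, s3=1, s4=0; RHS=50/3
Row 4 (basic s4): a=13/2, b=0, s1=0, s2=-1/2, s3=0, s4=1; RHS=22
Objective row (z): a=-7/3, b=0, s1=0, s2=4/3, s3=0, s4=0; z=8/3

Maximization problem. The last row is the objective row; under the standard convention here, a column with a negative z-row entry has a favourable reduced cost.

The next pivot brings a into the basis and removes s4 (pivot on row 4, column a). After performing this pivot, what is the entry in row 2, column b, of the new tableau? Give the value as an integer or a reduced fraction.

Pivot element is row 4, column a: 13/2.
Normalize row 4: new (row 4, b) = 0/(13/2) = 0.
row 2 ← row 2 − (-1/6)·(new row 4): 1 − (-1/6)·0 = 1.

1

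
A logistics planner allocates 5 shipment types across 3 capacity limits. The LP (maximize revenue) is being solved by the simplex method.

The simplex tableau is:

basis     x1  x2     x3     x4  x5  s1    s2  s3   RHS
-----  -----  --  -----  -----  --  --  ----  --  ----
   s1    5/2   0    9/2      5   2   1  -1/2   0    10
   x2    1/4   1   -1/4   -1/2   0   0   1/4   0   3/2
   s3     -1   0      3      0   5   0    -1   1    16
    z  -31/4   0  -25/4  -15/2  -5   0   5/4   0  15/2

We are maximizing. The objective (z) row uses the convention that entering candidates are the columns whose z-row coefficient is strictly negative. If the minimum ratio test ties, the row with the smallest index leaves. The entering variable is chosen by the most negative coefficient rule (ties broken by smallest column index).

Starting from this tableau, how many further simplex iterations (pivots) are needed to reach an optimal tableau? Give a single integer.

2

pivot: x1 in, s1 out → z = 77/2
pivot: s2 in, x2 out → z = 39
No improving column remains; optimal.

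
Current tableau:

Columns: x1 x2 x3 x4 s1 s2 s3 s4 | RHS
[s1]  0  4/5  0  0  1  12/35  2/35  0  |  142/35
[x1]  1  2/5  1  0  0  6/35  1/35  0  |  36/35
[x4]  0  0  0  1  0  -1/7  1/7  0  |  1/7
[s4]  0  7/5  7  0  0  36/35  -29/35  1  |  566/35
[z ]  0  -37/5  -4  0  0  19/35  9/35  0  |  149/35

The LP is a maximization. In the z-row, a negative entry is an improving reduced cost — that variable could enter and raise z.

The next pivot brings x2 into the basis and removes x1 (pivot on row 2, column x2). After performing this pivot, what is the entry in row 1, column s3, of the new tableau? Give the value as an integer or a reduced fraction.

Pivot element is row 2, column x2: 2/5.
Normalize row 2: new (row 2, s3) = (1/35)/(2/5) = 1/14.
row 1 ← row 1 − (4/5)·(new row 2): 2/35 − (4/5)·(1/14) = 0.

0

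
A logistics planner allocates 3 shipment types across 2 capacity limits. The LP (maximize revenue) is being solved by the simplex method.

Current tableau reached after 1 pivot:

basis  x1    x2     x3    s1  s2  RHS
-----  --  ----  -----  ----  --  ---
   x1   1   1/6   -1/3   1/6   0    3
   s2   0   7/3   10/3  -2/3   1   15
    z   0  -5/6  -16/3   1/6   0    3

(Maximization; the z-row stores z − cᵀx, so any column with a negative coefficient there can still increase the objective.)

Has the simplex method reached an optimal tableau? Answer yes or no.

no

Column x2 has objective-row coefficient -5/6, which is negative; an improving pivot exists, so not yet optimal.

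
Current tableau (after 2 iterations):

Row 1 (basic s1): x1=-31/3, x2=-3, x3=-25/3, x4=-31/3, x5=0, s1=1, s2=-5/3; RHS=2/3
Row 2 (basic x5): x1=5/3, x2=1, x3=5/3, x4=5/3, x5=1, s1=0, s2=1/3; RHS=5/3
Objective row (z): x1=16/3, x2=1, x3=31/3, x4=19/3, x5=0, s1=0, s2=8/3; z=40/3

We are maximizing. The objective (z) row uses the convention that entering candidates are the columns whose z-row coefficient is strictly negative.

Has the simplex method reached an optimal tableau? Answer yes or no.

yes

No objective-row coefficient is strictly negative, so no entering variable exists; the tableau is optimal.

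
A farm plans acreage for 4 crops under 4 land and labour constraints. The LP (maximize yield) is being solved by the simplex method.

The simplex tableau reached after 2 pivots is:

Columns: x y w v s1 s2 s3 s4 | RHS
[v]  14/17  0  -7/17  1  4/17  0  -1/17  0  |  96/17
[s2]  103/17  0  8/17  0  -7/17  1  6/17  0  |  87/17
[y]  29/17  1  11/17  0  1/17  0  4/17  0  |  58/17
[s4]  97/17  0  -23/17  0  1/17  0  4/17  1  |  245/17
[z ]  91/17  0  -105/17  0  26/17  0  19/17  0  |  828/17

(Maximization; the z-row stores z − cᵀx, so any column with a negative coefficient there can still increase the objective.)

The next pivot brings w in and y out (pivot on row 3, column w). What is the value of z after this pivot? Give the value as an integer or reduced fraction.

Minimum ratio for w: (58/17)/(11/17) = 58/11.
z changes by −(z-row coeff of w)·ratio = −(-105/17)·(58/11) = 6090/187.
New z = 828/17 + (6090/187) = 894/11.

894/11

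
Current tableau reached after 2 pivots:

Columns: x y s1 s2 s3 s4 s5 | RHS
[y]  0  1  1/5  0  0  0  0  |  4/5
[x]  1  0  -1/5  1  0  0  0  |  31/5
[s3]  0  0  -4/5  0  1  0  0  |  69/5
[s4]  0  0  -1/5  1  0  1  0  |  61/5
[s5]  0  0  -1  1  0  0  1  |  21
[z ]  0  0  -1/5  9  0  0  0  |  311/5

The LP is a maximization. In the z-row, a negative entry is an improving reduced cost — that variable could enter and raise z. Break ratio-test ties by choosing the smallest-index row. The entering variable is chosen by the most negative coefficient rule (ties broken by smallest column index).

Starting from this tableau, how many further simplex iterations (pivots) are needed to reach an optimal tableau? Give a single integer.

pivot: s1 in, y out → z = 63
No improving column remains; optimal.

1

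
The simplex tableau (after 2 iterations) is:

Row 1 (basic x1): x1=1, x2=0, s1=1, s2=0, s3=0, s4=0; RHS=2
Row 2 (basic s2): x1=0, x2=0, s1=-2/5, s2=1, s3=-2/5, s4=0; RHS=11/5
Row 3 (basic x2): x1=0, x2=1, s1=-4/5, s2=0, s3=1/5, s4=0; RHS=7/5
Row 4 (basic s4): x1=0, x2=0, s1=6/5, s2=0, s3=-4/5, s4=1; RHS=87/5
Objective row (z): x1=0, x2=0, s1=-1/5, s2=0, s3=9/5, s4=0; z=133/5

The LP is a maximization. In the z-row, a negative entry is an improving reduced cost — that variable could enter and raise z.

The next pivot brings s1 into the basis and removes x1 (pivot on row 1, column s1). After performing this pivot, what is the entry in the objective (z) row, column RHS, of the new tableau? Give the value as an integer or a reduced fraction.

Pivot element is row 1, column s1: 1.
Normalize row 1: new (row 1, RHS) = 2/1 = 2.
z-row ← z-row − (-1/5)·(new row 1): 133/5 − (-1/5)·2 = 27.

27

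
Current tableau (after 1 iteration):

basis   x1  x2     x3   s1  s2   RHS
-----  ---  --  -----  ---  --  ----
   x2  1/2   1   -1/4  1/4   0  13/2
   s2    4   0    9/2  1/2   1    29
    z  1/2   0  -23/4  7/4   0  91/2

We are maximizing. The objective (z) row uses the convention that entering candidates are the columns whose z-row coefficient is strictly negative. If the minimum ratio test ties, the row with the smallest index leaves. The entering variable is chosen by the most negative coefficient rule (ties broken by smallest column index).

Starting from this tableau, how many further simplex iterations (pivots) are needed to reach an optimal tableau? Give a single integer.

pivot: x3 in, s2 out → z = 743/9
No improving column remains; optimal.

1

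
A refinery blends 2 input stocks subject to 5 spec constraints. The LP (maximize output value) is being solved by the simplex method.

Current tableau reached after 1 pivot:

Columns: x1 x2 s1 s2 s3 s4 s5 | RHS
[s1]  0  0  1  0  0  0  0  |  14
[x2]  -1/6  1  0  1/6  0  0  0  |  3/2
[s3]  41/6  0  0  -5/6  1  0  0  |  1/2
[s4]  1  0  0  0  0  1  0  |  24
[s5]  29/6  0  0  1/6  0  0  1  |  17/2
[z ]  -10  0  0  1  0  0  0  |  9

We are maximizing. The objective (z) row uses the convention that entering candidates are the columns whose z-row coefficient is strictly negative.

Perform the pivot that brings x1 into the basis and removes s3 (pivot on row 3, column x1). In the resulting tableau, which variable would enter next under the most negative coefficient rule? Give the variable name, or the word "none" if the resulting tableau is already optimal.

s2

Pivot element 41/6. New z-row = old z-row − (-10)·(row 3/(41/6)).
Updated z-row coefficients: x1: 0, x2: 0, s1: 0, s2: -9/41, s3: 60/41, s4: 0, s5: 0.
The most negative is -9/41 in column s2, so s2 would enter next.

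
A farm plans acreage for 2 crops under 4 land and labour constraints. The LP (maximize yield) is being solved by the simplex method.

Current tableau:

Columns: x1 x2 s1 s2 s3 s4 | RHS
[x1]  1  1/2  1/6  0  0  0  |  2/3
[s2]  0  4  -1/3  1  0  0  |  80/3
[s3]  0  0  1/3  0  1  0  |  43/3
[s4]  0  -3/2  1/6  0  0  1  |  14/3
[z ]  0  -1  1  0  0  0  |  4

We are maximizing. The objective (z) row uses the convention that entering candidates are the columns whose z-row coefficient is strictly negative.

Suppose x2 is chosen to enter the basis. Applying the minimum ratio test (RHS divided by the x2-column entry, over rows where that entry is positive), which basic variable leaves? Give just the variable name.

x1

Ratios: row 1 (x1): (2/3)/(1/2) = 4/3; row 2 (s2): (80/3)/4 = 20/3; row 3 (s3): entry 0 ≤ 0, skip; row 4 (s4): entry -3/2 ≤ 0, skip.
Minimum ratio 4/3 is in the x1 row, so x1 leaves.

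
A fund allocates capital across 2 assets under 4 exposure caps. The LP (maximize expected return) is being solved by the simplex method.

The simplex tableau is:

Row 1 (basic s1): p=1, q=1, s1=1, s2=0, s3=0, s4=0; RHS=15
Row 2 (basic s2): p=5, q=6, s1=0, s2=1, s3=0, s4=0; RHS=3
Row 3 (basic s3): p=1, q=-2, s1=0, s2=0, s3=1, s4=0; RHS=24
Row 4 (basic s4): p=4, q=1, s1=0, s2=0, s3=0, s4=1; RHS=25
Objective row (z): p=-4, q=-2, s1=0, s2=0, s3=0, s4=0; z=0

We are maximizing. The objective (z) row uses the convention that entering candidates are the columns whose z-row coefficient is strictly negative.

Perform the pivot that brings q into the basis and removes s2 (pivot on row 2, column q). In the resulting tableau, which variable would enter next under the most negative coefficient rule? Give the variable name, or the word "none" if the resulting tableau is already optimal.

p

Pivot element 6. New z-row = old z-row − (-2)·(row 2/6).
Updated z-row coefficients: p: -7/3, q: 0, s1: 0, s2: 1/3, s3: 0, s4: 0.
The most negative is -7/3 in column p, so p would enter next.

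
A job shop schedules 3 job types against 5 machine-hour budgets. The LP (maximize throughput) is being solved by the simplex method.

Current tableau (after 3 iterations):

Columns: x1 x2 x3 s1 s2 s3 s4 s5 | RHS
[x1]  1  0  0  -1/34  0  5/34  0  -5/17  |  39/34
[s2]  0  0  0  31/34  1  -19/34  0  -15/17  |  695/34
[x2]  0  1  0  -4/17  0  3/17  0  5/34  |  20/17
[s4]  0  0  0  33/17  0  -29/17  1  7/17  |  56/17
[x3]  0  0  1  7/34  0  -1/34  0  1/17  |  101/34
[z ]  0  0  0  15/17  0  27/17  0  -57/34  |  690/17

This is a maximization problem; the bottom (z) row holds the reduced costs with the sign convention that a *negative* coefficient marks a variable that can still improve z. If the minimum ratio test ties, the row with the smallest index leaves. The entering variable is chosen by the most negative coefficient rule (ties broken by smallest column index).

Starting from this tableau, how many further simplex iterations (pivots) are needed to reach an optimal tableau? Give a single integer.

pivot: s5 in, x2 out → z = 54
pivot: s1 in, s4 out → z = 54
No improving column remains; optimal.

2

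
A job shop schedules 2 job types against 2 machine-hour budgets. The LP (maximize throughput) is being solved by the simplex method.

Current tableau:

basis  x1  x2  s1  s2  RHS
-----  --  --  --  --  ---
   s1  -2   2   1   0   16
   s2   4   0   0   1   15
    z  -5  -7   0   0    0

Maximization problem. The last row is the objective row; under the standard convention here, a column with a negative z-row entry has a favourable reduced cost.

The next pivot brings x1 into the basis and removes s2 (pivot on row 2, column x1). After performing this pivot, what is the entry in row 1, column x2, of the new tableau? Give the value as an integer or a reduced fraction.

2

Pivot element is row 2, column x1: 4.
Normalize row 2: new (row 2, x2) = 0/4 = 0.
row 1 ← row 1 − (-2)·(new row 2): 2 − (-2)·0 = 2.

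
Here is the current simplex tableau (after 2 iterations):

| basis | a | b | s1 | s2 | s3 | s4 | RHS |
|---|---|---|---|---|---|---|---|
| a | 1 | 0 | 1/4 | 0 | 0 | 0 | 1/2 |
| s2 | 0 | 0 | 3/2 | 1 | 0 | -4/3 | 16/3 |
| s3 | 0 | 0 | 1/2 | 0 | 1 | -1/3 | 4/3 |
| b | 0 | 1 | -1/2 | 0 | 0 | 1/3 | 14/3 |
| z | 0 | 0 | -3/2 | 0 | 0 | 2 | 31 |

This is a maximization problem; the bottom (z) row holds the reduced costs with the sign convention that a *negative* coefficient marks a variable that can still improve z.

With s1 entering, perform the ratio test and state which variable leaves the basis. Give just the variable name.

Ratios: row 1 (a): (1/2)/(1/4) = 2; row 2 (s2): (16/3)/(3/2) = 32/9; row 3 (s3): (4/3)/(1/2) = 8/3; row 4 (b): entry -1/2 ≤ 0, skip.
Minimum ratio 2 is in the a row, so a leaves.

a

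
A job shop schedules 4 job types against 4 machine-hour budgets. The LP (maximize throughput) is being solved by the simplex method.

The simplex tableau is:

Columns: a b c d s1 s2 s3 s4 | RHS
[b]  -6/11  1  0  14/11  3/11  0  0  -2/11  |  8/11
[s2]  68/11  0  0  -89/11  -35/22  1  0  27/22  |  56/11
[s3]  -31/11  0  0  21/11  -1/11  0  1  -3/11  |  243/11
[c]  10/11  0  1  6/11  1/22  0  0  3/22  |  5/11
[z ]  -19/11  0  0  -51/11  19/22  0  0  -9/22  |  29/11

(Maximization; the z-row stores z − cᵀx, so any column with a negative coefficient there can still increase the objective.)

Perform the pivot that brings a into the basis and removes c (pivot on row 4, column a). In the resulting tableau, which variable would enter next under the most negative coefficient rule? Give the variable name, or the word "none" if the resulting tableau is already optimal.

d

Pivot element 10/11. New z-row = old z-row − (-19/11)·(row 4/(10/11)).
Updated z-row coefficients: a: 0, b: 0, c: 19/10, d: -18/5, s1: 19/20, s2: 0, s3: 0, s4: -3/20.
The most negative is -18/5 in column d, so d would enter next.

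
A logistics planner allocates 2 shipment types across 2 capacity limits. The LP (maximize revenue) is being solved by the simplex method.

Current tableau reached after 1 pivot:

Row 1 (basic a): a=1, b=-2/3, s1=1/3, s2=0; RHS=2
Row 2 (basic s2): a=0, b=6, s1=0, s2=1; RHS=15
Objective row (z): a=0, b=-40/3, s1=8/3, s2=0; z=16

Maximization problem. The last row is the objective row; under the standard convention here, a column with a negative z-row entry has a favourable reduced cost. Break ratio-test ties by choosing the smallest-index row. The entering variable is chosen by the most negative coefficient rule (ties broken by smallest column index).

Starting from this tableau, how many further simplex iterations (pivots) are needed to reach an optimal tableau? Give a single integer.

1

pivot: b in, s2 out → z = 148/3
No improving column remains; optimal.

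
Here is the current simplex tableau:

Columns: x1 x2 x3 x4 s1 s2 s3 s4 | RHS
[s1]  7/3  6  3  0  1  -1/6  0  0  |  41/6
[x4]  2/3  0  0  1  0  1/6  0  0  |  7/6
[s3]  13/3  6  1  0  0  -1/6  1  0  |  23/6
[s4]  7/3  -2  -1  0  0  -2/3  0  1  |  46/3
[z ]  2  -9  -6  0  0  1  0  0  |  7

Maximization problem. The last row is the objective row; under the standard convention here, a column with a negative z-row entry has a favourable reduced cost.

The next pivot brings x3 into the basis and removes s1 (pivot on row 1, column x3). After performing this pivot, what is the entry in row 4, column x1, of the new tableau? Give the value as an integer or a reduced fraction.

Pivot element is row 1, column x3: 3.
Normalize row 1: new (row 1, x1) = (7/3)/3 = 7/9.
row 4 ← row 4 − (-1)·(new row 1): 7/3 − (-1)·(7/9) = 28/9.

28/9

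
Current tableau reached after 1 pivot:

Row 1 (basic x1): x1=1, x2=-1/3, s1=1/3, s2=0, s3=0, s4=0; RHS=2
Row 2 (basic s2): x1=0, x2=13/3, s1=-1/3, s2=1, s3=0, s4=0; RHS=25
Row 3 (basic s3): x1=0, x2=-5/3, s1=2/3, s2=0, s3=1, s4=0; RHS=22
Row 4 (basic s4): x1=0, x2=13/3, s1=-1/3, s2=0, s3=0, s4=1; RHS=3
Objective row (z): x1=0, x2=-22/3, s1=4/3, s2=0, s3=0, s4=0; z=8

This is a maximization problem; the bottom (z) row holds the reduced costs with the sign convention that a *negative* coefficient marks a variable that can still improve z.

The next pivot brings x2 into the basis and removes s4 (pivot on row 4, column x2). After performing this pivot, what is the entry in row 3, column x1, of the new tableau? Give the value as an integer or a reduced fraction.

0

Pivot element is row 4, column x2: 13/3.
Normalize row 4: new (row 4, x1) = 0/(13/3) = 0.
row 3 ← row 3 − (-5/3)·(new row 4): 0 − (-5/3)·0 = 0.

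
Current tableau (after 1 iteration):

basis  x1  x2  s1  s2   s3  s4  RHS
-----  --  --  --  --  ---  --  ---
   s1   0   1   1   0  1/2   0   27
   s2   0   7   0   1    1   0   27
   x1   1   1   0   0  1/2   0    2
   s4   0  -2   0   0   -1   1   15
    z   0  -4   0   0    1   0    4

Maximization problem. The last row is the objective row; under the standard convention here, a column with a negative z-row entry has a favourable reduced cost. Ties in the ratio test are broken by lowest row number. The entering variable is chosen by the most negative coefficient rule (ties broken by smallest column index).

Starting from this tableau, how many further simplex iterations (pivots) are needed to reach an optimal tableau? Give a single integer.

pivot: x2 in, x1 out → z = 12
No improving column remains; optimal.

1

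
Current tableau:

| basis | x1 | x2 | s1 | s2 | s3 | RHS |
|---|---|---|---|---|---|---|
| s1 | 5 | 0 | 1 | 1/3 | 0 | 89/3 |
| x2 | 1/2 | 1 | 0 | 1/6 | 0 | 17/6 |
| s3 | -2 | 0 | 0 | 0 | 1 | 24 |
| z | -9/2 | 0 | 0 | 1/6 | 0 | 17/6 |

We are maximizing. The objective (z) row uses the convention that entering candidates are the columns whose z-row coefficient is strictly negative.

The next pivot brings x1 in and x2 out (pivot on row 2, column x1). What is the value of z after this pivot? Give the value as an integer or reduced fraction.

Minimum ratio for x1: (17/6)/(1/2) = 17/3.
z changes by −(z-row coeff of x1)·ratio = −(-9/2)·(17/3) = 51/2.
New z = 17/6 + (51/2) = 85/3.

85/3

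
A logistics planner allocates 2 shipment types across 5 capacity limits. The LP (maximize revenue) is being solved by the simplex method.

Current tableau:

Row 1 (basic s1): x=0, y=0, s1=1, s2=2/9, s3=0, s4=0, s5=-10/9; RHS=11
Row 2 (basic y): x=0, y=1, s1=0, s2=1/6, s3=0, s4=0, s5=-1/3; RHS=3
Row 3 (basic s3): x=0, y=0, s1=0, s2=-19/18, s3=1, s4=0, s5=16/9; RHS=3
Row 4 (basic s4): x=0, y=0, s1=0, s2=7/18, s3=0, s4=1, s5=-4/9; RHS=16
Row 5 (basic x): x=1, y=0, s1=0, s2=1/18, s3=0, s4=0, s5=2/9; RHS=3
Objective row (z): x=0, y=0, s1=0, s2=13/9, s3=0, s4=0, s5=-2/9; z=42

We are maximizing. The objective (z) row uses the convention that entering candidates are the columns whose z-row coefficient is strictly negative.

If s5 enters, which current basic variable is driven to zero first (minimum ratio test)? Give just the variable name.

Ratios: row 1 (s1): entry -10/9 ≤ 0, skip; row 2 (y): entry -1/3 ≤ 0, skip; row 3 (s3): 3/(16/9) = 27/16; row 4 (s4): entry -4/9 ≤ 0, skip; row 5 (x): 3/(2/9) = 27/2.
Minimum ratio 27/16 is in the s3 row, so s3 leaves.

s3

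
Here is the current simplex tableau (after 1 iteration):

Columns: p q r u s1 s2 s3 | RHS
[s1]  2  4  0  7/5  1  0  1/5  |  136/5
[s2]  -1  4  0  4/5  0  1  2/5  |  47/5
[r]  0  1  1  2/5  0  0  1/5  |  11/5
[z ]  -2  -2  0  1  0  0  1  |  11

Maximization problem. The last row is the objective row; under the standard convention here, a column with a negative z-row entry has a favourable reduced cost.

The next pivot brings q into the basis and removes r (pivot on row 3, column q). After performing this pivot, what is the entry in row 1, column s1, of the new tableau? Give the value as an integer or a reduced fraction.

Pivot element is row 3, column q: 1.
Normalize row 3: new (row 3, s1) = 0/1 = 0.
row 1 ← row 1 − 4·(new row 3): 1 − 4·0 = 1.

1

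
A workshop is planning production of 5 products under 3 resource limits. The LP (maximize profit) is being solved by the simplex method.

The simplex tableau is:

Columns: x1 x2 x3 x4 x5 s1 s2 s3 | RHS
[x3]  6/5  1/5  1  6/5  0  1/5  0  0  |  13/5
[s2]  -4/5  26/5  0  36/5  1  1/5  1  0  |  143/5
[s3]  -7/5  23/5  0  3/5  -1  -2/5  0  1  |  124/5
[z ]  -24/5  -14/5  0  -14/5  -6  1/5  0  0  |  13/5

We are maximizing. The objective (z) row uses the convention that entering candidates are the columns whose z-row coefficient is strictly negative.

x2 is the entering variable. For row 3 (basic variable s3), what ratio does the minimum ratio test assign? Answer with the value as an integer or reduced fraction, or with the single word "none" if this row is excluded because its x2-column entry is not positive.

124/23

Ratio = RHS / (x2 entry) = (124/5) / (23/5) = 124/23.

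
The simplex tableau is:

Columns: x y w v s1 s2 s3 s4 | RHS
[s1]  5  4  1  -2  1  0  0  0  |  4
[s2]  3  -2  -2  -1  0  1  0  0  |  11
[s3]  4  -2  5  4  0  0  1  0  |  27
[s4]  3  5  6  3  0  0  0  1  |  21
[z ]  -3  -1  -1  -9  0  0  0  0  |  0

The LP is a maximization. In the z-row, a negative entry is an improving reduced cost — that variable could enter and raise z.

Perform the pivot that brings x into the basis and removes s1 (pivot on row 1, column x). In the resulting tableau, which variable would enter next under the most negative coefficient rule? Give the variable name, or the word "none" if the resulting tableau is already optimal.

Pivot element 5. New z-row = old z-row − (-3)·(row 1/5).
Updated z-row coefficients: x: 0, y: 7/5, w: -2/5, v: -51/5, s1: 3/5, s2: 0, s3: 0, s4: 0.
The most negative is -51/5 in column v, so v would enter next.

v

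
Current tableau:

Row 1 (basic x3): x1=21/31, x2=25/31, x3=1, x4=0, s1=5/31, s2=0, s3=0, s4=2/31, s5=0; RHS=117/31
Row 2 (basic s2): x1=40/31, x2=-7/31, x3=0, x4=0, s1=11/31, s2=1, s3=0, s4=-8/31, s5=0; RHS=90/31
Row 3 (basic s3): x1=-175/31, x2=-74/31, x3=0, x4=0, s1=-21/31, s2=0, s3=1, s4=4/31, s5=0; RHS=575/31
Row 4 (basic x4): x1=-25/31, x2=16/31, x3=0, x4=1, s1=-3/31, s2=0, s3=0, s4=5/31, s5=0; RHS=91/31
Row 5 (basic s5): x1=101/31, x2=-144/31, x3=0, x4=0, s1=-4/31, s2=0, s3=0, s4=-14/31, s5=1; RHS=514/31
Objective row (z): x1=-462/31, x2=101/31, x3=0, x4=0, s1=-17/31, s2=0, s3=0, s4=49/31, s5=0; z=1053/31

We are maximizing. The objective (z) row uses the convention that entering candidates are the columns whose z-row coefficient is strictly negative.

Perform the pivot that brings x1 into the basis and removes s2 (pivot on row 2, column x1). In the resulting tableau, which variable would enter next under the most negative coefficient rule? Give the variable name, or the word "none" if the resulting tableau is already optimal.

s4

Pivot element 40/31. New z-row = old z-row − (-462/31)·(row 2/(40/31)).
Updated z-row coefficients: x1: 0, x2: 13/20, x3: 0, x4: 0, s1: 71/20, s2: 231/20, s3: 0, s4: -7/5, s5: 0.
The most negative is -7/5 in column s4, so s4 would enter next.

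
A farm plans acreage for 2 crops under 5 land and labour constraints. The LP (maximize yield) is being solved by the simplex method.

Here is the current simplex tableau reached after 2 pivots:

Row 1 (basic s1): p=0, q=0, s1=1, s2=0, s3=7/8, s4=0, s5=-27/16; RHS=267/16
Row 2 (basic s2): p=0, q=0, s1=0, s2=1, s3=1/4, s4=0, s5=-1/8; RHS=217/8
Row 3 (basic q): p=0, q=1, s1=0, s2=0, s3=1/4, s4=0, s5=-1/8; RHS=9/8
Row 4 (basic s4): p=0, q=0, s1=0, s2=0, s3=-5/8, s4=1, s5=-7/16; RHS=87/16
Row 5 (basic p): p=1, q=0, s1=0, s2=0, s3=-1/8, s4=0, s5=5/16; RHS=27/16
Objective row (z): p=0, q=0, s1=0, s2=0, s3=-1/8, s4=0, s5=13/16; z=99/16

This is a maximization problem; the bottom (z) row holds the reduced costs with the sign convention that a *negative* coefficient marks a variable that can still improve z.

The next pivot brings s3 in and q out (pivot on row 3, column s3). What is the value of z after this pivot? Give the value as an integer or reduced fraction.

27/4

Minimum ratio for s3: (9/8)/(1/4) = 9/2.
z changes by −(z-row coeff of s3)·ratio = −(-1/8)·(9/2) = 9/16.
New z = 99/16 + (9/16) = 27/4.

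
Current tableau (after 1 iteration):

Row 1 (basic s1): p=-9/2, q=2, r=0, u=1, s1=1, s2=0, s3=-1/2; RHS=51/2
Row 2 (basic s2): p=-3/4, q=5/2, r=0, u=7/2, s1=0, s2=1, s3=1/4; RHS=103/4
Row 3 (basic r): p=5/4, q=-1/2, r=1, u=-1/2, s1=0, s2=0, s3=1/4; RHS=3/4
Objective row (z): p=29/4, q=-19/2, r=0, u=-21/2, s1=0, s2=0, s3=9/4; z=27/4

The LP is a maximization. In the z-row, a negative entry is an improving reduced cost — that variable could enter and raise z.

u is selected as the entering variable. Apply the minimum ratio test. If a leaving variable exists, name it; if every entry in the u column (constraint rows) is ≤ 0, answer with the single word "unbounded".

s2

Ratios: row 1 (s1): (51/2)/1 = 51/2; row 2 (s2): (103/4)/(7/2) = 103/14; row 3 (r): entry -1/2 ≤ 0, skip.
Minimum ratio is in the s2 row, so s2 leaves.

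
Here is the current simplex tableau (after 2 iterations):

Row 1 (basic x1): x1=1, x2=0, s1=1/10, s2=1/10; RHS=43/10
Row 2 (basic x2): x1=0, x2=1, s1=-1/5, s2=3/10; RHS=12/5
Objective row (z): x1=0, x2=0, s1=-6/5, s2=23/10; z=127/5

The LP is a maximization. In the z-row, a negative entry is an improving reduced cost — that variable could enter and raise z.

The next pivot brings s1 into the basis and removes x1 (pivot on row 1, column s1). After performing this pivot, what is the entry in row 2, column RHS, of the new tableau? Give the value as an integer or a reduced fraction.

11

Pivot element is row 1, column s1: 1/10.
Normalize row 1: new (row 1, RHS) = (43/10)/(1/10) = 43.
row 2 ← row 2 − (-1/5)·(new row 1): 12/5 − (-1/5)·43 = 11.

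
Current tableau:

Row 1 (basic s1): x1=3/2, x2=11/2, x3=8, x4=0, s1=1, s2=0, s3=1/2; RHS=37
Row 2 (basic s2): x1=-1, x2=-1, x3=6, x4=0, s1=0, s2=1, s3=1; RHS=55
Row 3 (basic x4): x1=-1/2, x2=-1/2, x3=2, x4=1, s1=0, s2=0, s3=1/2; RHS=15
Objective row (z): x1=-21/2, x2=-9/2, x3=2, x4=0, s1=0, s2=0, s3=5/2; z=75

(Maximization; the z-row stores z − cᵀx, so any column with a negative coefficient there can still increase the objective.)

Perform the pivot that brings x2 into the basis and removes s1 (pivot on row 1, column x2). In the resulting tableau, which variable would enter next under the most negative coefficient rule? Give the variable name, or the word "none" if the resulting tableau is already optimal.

Pivot element 11/2. New z-row = old z-row − (-9/2)·(row 1/(11/2)).
Updated z-row coefficients: x1: -102/11, x2: 0, x3: 94/11, x4: 0, s1: 9/11, s2: 0, s3: 32/11.
The most negative is -102/11 in column x1, so x1 would enter next.

x1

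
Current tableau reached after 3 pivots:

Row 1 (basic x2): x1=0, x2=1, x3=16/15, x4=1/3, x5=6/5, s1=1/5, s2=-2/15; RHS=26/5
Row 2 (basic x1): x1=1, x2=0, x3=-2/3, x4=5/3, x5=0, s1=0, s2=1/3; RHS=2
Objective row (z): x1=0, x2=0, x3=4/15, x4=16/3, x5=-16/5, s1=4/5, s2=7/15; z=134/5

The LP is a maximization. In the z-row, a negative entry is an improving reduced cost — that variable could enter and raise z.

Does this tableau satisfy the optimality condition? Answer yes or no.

Column x5 has objective-row coefficient -16/5, which is negative; an improving pivot exists, so not yet optimal.

no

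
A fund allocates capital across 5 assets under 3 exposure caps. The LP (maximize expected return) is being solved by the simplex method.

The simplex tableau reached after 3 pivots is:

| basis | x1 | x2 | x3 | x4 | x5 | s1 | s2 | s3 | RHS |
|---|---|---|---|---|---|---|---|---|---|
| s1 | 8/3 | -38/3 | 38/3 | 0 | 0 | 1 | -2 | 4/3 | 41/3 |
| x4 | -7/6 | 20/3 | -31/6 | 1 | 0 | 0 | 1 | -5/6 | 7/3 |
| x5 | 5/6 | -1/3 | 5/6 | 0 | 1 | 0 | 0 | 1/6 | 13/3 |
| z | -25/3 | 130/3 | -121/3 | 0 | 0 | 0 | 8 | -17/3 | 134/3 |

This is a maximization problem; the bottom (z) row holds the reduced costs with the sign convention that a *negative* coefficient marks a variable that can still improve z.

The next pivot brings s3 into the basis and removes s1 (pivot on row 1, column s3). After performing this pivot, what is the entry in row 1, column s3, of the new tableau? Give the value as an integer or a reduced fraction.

1

Pivot element is row 1, column s3: 4/3.
Normalize row 1: new (row 1, s3) = (4/3)/(4/3) = 1.
Row 1 is the pivot row, so the entry is 1.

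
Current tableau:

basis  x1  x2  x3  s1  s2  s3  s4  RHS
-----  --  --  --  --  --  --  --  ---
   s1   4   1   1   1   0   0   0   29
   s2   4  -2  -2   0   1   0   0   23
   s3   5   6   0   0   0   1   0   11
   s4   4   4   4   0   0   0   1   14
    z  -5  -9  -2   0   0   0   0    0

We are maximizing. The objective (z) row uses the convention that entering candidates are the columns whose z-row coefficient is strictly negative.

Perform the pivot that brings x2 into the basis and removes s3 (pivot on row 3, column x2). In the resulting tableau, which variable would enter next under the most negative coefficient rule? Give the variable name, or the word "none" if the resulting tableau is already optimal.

x3

Pivot element 6. New z-row = old z-row − (-9)·(row 3/6).
Updated z-row coefficients: x1: 5/2, x2: 0, x3: -2, s1: 0, s2: 0, s3: 3/2, s4: 0.
The most negative is -2 in column x3, so x3 would enter next.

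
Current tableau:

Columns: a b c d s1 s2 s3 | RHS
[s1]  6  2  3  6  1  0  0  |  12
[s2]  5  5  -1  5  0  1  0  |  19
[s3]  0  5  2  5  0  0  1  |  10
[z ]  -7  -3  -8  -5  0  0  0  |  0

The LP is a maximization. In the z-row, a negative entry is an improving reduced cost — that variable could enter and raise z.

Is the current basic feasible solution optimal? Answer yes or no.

Column a has objective-row coefficient -7, which is negative; an improving pivot exists, so not yet optimal.

no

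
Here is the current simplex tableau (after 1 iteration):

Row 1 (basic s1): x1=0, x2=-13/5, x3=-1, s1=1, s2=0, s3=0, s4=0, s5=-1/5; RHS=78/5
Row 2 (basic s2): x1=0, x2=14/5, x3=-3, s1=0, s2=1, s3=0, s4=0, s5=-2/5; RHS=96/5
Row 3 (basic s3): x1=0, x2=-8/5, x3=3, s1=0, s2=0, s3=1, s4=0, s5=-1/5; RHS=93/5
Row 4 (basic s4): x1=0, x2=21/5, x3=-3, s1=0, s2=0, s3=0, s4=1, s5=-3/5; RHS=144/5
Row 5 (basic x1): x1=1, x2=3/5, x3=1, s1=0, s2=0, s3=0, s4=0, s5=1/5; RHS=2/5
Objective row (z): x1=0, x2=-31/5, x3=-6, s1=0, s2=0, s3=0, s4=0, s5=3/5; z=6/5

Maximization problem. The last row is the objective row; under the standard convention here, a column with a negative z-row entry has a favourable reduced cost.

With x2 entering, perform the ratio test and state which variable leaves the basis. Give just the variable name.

Ratios: row 1 (s1): entry -13/5 ≤ 0, skip; row 2 (s2): (96/5)/(14/5) = 48/7; row 3 (s3): entry -8/5 ≤ 0, skip; row 4 (s4): (144/5)/(21/5) = 48/7; row 5 (x1): (2/5)/(3/5) = 2/3.
Minimum ratio 2/3 is in the x1 row, so x1 leaves.

x1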